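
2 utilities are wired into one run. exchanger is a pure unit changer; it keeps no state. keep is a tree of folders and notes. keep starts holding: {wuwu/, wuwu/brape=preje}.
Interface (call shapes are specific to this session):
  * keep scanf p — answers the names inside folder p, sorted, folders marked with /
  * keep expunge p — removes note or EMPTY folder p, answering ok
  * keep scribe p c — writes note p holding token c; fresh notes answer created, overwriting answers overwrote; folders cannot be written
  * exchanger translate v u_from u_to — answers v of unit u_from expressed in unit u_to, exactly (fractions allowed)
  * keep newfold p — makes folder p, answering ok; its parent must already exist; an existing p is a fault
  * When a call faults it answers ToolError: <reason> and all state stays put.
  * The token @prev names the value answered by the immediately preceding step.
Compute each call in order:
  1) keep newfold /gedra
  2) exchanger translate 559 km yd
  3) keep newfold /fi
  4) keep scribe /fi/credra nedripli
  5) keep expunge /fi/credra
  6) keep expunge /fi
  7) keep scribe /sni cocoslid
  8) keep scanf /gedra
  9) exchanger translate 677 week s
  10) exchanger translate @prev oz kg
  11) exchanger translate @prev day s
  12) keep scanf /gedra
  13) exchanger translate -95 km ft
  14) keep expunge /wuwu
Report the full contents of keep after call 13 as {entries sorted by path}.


! keep newfold(p=/gedra) => ok
! exchanger translate(v=559, u_from=km, u_to=yd) => 698750000/1143
! keep newfold(p=/fi) => ok
! keep scribe(p=/fi/credra, c=nedripli) => created
! keep expunge(p=/fi/credra) => ok
! keep expunge(p=/fi) => ok
! keep scribe(p=/sni, c=cocoslid) => created
! keep scanf(p=/gedra) => []
! exchanger translate(v=677, u_from=week, u_to=s) => 409449600
! exchanger translate(v=@prev, u_from=oz, u_to=kg) => 5803850451861/500000
! exchanger translate(v=@prev, u_from=day, u_to=s) => 626815848800988/625
! keep scanf(p=/gedra) => []
! exchanger translate(v=-95, u_from=km, u_to=ft) => -118750000/381
! keep expunge(p=/wuwu) => ToolError: not empty

Answer: {gedra/, sni=cocoslid, wuwu/, wuwu/brape=preje}


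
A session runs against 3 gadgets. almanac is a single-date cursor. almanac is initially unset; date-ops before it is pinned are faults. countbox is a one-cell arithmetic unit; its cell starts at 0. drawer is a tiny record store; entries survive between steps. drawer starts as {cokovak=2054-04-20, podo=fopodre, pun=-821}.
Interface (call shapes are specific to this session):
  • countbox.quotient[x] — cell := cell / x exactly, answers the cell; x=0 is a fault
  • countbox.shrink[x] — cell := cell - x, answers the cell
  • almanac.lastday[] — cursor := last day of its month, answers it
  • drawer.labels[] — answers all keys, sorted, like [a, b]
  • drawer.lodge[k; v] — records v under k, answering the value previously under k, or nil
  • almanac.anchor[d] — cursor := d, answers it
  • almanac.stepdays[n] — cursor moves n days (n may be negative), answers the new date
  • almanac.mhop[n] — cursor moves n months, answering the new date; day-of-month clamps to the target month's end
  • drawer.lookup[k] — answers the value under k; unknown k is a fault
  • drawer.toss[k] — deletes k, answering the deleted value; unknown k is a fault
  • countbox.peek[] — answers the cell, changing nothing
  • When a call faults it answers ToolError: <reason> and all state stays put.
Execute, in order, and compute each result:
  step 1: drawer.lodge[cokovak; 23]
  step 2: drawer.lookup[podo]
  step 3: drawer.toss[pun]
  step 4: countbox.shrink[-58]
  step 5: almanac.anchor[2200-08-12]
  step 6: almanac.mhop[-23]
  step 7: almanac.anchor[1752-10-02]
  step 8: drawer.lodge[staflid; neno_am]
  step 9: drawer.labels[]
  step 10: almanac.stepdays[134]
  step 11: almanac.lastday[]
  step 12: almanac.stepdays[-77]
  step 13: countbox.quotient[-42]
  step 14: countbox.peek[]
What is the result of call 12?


Answer: 1752-12-13

Derivation:
-> drawer.lodge(k='cokovak', v='23')
<- 2054-04-20
-> drawer.lookup(k='podo')
<- fopodre
-> drawer.toss(k='pun')
<- -821
-> countbox.shrink(x='-58')
<- 58
-> almanac.anchor(d='2200-08-12')
<- 2200-08-12
-> almanac.mhop(n='-23')
<- 2198-09-12
-> almanac.anchor(d='1752-10-02')
<- 1752-10-02
-> drawer.lodge(k='staflid', v='neno_am')
<- nil
-> drawer.labels()
<- [cokovak, podo, staflid]
-> almanac.stepdays(n='134')
<- 1753-02-13
-> almanac.lastday()
<- 1753-02-28
-> almanac.stepdays(n='-77')
<- 1752-12-13
-> countbox.quotient(x='-42')
<- -29/21
-> countbox.peek()
<- -29/21


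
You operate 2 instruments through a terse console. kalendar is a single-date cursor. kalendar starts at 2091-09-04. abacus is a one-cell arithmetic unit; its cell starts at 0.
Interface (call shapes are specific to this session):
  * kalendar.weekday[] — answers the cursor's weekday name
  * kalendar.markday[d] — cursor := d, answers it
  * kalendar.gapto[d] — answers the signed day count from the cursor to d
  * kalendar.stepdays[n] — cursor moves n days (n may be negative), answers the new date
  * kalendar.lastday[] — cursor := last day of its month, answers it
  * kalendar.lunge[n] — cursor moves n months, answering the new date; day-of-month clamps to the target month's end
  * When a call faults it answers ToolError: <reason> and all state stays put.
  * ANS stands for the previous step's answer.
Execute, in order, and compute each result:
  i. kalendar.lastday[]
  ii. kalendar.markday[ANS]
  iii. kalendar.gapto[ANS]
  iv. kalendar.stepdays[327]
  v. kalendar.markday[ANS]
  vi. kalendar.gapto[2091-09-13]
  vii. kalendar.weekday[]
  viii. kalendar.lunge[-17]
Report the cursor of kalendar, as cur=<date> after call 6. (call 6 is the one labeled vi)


Answer: cur=2092-08-22

Derivation:
Now I run kalendar.lastday(), yielding 2091-09-30.
I call kalendar.markday using d: ANS, yielding 2091-09-30.
Using kalendar.gapto using d: ANS, giving 0.
I run kalendar.stepdays using n: 327, which returns 2092-08-22.
Invoking kalendar.markday using d: ANS, giving 2092-08-22.
Using kalendar.gapto using d: 2091-09-13: -344.
Using kalendar.weekday(), yielding Friday.
Then kalendar.lunge using n: -17, → 2091-03-22.


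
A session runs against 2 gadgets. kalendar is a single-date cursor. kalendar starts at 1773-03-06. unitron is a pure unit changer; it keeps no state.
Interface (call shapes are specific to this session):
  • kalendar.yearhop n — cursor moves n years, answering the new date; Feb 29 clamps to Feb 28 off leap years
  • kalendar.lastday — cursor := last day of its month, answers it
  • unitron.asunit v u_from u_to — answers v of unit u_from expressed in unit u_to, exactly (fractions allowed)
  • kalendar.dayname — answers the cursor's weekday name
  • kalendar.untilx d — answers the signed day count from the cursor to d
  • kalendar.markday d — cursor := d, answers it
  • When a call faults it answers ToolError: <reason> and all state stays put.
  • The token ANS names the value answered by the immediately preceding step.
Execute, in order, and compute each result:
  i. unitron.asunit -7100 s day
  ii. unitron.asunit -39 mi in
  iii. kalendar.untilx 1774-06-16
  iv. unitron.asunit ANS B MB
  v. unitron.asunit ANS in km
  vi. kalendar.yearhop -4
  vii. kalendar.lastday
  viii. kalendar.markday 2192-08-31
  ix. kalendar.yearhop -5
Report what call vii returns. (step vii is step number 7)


>> unitron.asunit(v: -7100, u_from: s, u_to: day)
<< -71/864
>> unitron.asunit(v: -39, u_from: mi, u_to: in)
<< -2471040
>> kalendar.untilx(d: 1774-06-16)
<< 467
>> unitron.asunit(v: ANS, u_from: B, u_to: MB)
<< 467/1000000
>> unitron.asunit(v: ANS, u_from: in, u_to: km)
<< 59309/5000000000000
>> kalendar.yearhop(n: -4)
<< 1769-03-06
>> kalendar.lastday()
<< 1769-03-31
>> kalendar.markday(d: 2192-08-31)
<< 2192-08-31
>> kalendar.yearhop(n: -5)
<< 2187-08-31

Answer: 1769-03-31


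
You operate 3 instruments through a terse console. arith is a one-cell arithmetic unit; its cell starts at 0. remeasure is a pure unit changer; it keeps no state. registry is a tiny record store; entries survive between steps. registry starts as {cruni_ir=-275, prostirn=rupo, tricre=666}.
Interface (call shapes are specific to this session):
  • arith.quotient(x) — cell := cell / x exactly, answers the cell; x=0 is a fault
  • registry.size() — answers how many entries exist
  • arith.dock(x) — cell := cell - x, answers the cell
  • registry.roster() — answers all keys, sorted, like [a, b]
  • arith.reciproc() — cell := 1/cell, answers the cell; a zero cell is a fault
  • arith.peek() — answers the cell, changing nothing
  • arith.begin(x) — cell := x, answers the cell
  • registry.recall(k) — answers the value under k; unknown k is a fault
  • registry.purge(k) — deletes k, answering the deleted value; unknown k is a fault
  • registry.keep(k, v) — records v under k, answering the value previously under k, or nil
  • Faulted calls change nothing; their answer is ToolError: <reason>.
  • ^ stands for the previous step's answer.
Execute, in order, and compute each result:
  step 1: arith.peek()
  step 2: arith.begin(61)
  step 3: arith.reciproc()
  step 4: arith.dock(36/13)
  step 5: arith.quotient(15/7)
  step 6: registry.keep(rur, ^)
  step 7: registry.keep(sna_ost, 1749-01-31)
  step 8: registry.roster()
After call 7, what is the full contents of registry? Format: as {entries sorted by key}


Answer: {cruni_ir=-275, prostirn=rupo, rur=-15281/11895, sna_ost=1749-01-31, tricre=666}

Derivation:
Then peek, and observe 0.
I invoke begin with x='61': 61.
I use reciproc(), and get 1/61.
I invoke dock with x='36/13', and see -2183/793.
Then quotient with x='15/7': -15281/11895.
I invoke keep with k='rur', v='^', yielding nil.
I try keep with k='sna_ost', v='1749-01-31', and observe nil.
I try roster(), and see [cruni_ir, prostirn, rur, sna_ost, tricre].


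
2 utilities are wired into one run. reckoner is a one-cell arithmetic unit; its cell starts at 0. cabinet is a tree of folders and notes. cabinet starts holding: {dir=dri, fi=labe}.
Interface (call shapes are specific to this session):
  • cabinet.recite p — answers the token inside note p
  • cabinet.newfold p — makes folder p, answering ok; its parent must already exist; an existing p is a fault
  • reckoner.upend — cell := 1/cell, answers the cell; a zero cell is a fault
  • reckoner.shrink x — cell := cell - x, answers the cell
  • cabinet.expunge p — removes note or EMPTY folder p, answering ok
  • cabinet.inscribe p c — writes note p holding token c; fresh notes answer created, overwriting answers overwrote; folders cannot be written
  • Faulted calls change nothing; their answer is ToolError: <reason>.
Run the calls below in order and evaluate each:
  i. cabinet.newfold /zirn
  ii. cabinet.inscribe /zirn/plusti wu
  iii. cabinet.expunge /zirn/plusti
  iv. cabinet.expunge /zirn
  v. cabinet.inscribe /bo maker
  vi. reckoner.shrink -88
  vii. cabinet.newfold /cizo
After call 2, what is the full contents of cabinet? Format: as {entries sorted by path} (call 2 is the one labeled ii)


Step: cabinet.newfold[p='/zirn']
Result: ok
Step: cabinet.inscribe[p='/zirn/plusti'; c='wu']
Result: created
Step: cabinet.expunge[p='/zirn/plusti']
Result: ok
Step: cabinet.expunge[p='/zirn']
Result: ok
Step: cabinet.inscribe[p='/bo'; c='maker']
Result: created
Step: reckoner.shrink[x='-88']
Result: 88
Step: cabinet.newfold[p='/cizo']
Result: ok

Answer: {dir=dri, fi=labe, zirn/, zirn/plusti=wu}


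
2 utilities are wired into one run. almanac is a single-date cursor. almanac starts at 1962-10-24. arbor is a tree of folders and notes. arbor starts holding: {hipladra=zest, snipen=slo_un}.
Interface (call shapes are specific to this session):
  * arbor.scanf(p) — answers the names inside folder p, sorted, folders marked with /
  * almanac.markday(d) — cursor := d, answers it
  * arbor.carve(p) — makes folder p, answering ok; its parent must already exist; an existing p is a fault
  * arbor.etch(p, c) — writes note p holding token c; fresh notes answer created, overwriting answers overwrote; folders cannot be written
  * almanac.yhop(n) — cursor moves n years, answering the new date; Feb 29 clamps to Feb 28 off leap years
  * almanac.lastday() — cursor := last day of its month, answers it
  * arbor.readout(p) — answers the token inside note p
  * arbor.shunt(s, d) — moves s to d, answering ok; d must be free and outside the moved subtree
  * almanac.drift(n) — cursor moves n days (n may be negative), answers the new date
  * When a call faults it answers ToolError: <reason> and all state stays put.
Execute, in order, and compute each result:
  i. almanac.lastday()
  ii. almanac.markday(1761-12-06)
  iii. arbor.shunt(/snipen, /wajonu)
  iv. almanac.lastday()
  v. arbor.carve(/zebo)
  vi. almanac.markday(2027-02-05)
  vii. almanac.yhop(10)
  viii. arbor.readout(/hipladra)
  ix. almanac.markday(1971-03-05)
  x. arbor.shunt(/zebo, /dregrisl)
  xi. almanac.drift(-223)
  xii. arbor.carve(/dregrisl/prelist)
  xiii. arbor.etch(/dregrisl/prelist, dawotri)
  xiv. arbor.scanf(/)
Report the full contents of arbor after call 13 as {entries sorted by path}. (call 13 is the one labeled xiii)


-- almanac.lastday() ~> 1962-10-31
-- almanac.markday(d: 1761-12-06) ~> 1761-12-06
-- arbor.shunt(s: /snipen, d: /wajonu) ~> ok
-- almanac.lastday() ~> 1761-12-31
-- arbor.carve(p: /zebo) ~> ok
-- almanac.markday(d: 2027-02-05) ~> 2027-02-05
-- almanac.yhop(n: 10) ~> 2037-02-05
-- arbor.readout(p: /hipladra) ~> zest
-- almanac.markday(d: 1971-03-05) ~> 1971-03-05
-- arbor.shunt(s: /zebo, d: /dregrisl) ~> ok
-- almanac.drift(n: -223) ~> 1970-07-25
-- arbor.carve(p: /dregrisl/prelist) ~> ok
-- arbor.etch(p: /dregrisl/prelist, c: dawotri) ~> ToolError: is a directory
-- arbor.scanf(p: /) ~> [dregrisl/, hipladra, wajonu]

Answer: {dregrisl/, dregrisl/prelist/, hipladra=zest, wajonu=slo_un}


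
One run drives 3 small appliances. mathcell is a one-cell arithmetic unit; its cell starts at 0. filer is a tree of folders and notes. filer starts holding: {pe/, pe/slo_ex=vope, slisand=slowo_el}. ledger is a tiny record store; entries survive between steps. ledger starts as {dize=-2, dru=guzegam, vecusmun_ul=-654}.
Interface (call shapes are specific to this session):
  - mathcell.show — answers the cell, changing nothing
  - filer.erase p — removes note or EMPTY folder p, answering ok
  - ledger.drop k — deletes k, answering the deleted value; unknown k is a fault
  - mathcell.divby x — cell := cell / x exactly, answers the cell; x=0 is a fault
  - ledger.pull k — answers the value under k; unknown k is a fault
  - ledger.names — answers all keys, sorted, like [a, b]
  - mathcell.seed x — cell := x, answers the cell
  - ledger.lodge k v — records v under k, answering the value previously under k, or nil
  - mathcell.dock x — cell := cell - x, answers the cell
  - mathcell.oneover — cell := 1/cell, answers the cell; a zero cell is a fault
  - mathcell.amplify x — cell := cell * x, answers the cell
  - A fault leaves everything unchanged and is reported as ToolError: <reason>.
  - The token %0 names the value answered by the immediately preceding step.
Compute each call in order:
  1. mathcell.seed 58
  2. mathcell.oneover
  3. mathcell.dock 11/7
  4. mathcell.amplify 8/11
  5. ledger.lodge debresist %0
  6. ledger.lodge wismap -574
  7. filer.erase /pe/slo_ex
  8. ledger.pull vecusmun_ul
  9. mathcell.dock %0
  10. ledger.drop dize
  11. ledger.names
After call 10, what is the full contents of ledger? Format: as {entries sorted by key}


Answer: {debresist=-2524/2233, dru=guzegam, vecusmun_ul=-654, wismap=-574}

Derivation:
Calling seed on x=58, giving 58.
I call oneover, yielding 1/58.
I use dock on x=11/7, which returns -631/406.
I run amplify on x=8/11, and observe -2524/2233.
Invoking lodge on k=debresist, v=%0: nil.
Invoking lodge on k=wismap, v=-574: nil.
Invoking erase on p=/pe/slo_ex, — result: ok.
Now I run pull on k=vecusmun_ul, which returns -654.
I try dock on x=%0, and get 1457858/2233.
Now I run drop on k=dize, and see -2.
Then names, and see [debresist, dru, vecusmun_ul, wismap].


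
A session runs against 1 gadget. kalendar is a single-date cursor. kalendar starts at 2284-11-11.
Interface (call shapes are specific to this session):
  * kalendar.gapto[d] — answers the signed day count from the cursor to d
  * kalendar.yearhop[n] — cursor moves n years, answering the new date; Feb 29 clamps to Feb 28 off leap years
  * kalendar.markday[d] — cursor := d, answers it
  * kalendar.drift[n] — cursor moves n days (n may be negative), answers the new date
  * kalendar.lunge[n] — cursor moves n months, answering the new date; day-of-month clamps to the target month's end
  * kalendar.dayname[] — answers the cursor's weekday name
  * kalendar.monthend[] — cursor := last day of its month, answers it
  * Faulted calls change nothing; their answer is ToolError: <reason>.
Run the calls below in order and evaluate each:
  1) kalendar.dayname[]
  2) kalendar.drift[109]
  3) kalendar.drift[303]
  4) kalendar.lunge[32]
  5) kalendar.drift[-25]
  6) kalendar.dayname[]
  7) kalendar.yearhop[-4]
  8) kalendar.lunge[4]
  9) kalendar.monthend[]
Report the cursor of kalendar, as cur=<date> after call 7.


// kalendar.dayname() => Tuesday
// kalendar.drift(109) => 2285-02-28
// kalendar.drift(303) => 2285-12-28
// kalendar.lunge(32) => 2288-08-28
// kalendar.drift(-25) => 2288-08-03
// kalendar.dayname() => Friday
// kalendar.yearhop(-4) => 2284-08-03
// kalendar.lunge(4) => 2284-12-03
// kalendar.monthend() => 2284-12-31

Answer: cur=2284-08-03


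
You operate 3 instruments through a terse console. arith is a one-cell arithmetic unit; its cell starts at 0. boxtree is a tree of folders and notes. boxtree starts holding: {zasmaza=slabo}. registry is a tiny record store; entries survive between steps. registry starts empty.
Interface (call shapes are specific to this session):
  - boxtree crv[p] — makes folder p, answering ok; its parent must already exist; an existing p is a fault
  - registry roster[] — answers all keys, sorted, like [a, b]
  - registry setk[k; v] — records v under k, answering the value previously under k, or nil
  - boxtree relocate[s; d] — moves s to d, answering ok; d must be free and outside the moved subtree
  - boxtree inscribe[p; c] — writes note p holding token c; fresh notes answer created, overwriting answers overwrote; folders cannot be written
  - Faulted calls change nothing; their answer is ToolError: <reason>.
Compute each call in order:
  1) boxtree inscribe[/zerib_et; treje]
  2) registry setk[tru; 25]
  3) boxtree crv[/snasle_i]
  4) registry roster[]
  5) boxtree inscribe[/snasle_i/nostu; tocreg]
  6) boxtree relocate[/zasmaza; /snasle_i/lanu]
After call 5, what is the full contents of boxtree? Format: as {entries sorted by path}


Answer: {snasle_i/, snasle_i/nostu=tocreg, zasmaza=slabo, zerib_et=treje}

Derivation:
>> boxtree inscribe(p=/zerib_et, c=treje)
<< created
>> registry setk(k=tru, v=25)
<< nil
>> boxtree crv(p=/snasle_i)
<< ok
>> registry roster()
<< [tru]
>> boxtree inscribe(p=/snasle_i/nostu, c=tocreg)
<< created
>> boxtree relocate(s=/zasmaza, d=/snasle_i/lanu)
<< ok


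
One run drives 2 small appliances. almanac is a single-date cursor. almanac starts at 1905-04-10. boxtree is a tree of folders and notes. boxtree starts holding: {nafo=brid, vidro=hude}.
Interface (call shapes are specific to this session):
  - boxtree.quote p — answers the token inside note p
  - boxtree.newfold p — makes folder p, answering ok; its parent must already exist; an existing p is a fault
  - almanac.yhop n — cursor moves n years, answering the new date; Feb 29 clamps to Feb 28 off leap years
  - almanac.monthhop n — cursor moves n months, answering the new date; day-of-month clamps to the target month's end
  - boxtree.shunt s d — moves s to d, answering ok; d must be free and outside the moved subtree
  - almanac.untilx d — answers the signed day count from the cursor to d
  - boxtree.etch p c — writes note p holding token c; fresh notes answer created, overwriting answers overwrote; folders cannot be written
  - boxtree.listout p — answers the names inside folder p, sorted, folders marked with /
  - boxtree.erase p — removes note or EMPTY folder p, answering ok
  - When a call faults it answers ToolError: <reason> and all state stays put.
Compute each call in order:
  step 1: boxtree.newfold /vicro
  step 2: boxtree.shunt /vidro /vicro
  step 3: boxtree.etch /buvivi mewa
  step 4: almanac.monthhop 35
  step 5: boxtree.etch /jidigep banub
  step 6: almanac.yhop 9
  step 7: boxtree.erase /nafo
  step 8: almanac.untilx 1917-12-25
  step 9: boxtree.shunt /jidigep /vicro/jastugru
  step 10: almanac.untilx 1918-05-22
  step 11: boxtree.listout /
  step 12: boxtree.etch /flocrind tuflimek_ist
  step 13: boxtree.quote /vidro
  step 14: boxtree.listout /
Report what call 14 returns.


> boxtree.newfold p: /vicro
[out] ok
> boxtree.shunt s: /vidro d: /vicro
[out] ToolError: exists
> boxtree.etch p: /buvivi c: mewa
[out] created
> almanac.monthhop n: 35
[out] 1908-03-10
> boxtree.etch p: /jidigep c: banub
[out] created
> almanac.yhop n: 9
[out] 1917-03-10
> boxtree.erase p: /nafo
[out] ok
> almanac.untilx d: 1917-12-25
[out] 290
> boxtree.shunt s: /jidigep d: /vicro/jastugru
[out] ok
> almanac.untilx d: 1918-05-22
[out] 438
> boxtree.listout p: /
[out] [buvivi, vicro/, vidro]
> boxtree.etch p: /flocrind c: tuflimek_ist
[out] created
> boxtree.quote p: /vidro
[out] hude
> boxtree.listout p: /
[out] [buvivi, flocrind, vicro/, vidro]

Answer: [buvivi, flocrind, vicro/, vidro]


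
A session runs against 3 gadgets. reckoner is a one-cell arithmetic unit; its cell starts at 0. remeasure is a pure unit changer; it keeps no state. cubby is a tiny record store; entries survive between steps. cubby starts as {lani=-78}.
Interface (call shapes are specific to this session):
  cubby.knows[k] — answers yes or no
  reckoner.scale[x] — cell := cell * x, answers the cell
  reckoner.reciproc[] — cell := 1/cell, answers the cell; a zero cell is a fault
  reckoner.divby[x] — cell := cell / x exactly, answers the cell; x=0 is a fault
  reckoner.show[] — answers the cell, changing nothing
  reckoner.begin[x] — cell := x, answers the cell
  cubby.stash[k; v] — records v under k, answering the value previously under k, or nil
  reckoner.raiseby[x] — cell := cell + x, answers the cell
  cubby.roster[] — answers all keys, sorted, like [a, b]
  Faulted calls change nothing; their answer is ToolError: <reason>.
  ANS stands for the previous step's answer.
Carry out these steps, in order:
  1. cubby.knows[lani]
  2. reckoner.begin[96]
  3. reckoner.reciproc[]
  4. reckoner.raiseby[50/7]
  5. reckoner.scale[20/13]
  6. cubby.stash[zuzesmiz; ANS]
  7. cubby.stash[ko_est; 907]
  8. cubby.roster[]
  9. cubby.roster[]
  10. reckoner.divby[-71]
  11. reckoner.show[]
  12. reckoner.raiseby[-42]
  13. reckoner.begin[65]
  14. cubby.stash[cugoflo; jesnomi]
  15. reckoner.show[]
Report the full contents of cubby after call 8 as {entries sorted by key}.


Calling cubby.knows passing k='lani', → yes.
Using reckoner.begin passing x='96', and see 96.
Then reckoner.reciproc, giving 1/96.
Calling reckoner.raiseby passing x='50/7', giving 4807/672.
I call reckoner.scale passing x='20/13', and get 24035/2184.
I try cubby.stash passing k='zuzesmiz', v='ANS', — result: nil.
I try cubby.stash passing k='ko_est', v='907', and get nil.
I use cubby.roster, which returns [ko_est, lani, zuzesmiz].
I run cubby.roster(), giving [ko_est, lani, zuzesmiz].
Calling reckoner.divby passing x='-71', yielding -24035/155064.
Using reckoner.show(), yielding -24035/155064.
I run reckoner.raiseby passing x='-42', yielding -6536723/155064.
Using reckoner.begin passing x='65', and see 65.
Using cubby.stash passing k='cugoflo', v='jesnomi', giving nil.
I invoke reckoner.show(), → 65.

Answer: {ko_est=907, lani=-78, zuzesmiz=24035/2184}


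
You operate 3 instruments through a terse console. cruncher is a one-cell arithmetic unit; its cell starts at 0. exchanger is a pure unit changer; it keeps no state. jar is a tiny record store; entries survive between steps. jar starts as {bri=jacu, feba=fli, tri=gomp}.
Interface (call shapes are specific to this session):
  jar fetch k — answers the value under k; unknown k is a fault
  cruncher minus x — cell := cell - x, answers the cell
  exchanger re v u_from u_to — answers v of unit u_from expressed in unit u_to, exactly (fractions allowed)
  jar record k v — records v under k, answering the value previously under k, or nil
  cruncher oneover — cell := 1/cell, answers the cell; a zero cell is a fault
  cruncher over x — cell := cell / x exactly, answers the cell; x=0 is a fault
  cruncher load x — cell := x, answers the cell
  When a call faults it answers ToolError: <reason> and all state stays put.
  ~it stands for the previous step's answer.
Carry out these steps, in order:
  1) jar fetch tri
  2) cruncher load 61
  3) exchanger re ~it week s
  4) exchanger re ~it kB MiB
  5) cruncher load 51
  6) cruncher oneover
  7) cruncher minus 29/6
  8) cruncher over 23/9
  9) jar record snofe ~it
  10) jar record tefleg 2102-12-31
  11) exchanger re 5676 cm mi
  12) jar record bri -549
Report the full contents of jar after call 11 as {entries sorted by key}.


Answer: {bri=jacu, feba=fli, snofe=-1473/782, tefleg=2102-12-31, tri=gomp}

Derivation:
-> jar fetch(tri)
<- gomp
-> cruncher load(61)
<- 61
-> exchanger re(~it, week, s)
<- 36892800
-> exchanger re(~it, kB, MiB)
<- 36028125/1024
-> cruncher load(51)
<- 51
-> cruncher oneover()
<- 1/51
-> cruncher minus(29/6)
<- -491/102
-> cruncher over(23/9)
<- -1473/782
-> jar record(snofe, ~it)
<- nil
-> jar record(tefleg, 2102-12-31)
<- nil
-> exchanger re(5676, cm, mi)
<- 215/6096
-> jar record(bri, -549)
<- jacu


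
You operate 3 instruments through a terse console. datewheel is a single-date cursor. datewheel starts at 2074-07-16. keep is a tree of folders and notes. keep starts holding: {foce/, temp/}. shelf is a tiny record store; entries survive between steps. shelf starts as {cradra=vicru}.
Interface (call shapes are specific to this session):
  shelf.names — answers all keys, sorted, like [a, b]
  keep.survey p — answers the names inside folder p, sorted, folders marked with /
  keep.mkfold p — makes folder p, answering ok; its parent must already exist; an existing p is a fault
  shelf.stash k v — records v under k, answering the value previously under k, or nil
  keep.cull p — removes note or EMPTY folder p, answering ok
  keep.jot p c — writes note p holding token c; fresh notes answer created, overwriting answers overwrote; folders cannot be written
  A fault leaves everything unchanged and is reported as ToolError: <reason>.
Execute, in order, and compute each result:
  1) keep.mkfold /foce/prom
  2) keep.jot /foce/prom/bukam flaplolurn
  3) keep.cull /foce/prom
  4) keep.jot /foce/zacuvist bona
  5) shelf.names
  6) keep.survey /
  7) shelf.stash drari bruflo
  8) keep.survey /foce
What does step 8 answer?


$ keep.mkfold /foce/prom
= ok
$ keep.jot /foce/prom/bukam flaplolurn
= created
$ keep.cull /foce/prom
= ToolError: not empty
$ keep.jot /foce/zacuvist bona
= created
$ shelf.names
= [cradra]
$ keep.survey /
= [foce/, temp/]
$ shelf.stash drari bruflo
= nil
$ keep.survey /foce
= [prom/, zacuvist]

Answer: [prom/, zacuvist]


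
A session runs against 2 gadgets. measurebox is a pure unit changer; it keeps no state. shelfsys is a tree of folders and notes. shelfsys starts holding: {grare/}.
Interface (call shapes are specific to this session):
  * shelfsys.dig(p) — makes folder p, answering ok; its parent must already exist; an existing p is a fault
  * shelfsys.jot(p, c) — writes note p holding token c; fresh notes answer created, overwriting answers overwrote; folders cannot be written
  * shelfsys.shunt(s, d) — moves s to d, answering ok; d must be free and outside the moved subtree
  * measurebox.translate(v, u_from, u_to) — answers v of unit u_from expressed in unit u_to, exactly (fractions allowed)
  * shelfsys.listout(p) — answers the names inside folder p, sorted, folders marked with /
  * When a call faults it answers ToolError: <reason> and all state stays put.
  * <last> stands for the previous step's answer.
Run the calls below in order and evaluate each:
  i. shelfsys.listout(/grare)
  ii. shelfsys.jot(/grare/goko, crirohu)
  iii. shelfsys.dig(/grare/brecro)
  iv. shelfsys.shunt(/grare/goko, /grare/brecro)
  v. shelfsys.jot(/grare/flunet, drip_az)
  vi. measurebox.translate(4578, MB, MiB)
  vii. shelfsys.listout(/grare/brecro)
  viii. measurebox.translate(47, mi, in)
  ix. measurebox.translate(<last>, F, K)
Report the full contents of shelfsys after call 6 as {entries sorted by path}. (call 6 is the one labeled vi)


Answer: {grare/, grare/brecro/, grare/flunet=drip_az, grare/goko=crirohu}

Derivation:
I invoke listout using p=/grare, yielding [].
I try jot using p=/grare/goko, c=crirohu, which returns created.
Invoking dig using p=/grare/brecro, and get ok.
Next I call shunt using s=/grare/goko, d=/grare/brecro, and get ToolError: exists.
Using jot using p=/grare/flunet, c=drip_az, giving created.
I try translate using v=4578, u_from=MB, u_to=MiB, → 35765625/8192.
Invoking listout using p=/grare/brecro, and observe [].
I use translate using v=47, u_from=mi, u_to=in, which returns 2977920.
I invoke translate using v=<last>, u_from=F, u_to=K, → 297837967/180.


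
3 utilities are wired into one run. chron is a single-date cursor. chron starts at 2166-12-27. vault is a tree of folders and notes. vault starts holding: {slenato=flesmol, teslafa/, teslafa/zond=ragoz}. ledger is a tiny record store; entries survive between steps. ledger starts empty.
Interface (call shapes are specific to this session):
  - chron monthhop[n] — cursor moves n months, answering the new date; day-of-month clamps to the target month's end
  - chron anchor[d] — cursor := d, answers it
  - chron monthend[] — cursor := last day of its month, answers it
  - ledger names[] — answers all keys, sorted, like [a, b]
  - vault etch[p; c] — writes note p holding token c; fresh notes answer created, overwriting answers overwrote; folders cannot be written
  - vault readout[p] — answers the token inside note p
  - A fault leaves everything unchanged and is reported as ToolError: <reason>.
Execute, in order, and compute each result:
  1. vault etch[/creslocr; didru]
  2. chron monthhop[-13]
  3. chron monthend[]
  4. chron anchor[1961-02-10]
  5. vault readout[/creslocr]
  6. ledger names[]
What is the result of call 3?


Answer: 2165-11-30

Derivation:
! vault etch(/creslocr, didru) ~> created
! chron monthhop(-13) ~> 2165-11-27
! chron monthend() ~> 2165-11-30
! chron anchor(1961-02-10) ~> 1961-02-10
! vault readout(/creslocr) ~> didru
! ledger names() ~> []


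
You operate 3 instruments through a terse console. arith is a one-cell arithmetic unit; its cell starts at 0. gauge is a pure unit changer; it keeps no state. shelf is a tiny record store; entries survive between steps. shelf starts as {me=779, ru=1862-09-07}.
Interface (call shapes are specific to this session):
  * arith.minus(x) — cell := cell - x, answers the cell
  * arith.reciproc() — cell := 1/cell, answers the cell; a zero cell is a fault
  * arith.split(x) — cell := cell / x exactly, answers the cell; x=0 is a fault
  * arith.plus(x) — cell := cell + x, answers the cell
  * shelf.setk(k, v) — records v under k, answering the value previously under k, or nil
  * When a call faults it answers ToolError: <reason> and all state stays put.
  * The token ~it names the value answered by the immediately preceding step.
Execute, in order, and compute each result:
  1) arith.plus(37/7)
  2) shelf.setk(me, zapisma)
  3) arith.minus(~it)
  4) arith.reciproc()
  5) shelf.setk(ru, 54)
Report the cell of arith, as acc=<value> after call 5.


Answer: acc=-7/5416

Derivation:
;; arith.plus(37/7) ~> 37/7
;; shelf.setk(me, zapisma) ~> 779
;; arith.minus(~it) ~> -5416/7
;; arith.reciproc() ~> -7/5416
;; shelf.setk(ru, 54) ~> 1862-09-07


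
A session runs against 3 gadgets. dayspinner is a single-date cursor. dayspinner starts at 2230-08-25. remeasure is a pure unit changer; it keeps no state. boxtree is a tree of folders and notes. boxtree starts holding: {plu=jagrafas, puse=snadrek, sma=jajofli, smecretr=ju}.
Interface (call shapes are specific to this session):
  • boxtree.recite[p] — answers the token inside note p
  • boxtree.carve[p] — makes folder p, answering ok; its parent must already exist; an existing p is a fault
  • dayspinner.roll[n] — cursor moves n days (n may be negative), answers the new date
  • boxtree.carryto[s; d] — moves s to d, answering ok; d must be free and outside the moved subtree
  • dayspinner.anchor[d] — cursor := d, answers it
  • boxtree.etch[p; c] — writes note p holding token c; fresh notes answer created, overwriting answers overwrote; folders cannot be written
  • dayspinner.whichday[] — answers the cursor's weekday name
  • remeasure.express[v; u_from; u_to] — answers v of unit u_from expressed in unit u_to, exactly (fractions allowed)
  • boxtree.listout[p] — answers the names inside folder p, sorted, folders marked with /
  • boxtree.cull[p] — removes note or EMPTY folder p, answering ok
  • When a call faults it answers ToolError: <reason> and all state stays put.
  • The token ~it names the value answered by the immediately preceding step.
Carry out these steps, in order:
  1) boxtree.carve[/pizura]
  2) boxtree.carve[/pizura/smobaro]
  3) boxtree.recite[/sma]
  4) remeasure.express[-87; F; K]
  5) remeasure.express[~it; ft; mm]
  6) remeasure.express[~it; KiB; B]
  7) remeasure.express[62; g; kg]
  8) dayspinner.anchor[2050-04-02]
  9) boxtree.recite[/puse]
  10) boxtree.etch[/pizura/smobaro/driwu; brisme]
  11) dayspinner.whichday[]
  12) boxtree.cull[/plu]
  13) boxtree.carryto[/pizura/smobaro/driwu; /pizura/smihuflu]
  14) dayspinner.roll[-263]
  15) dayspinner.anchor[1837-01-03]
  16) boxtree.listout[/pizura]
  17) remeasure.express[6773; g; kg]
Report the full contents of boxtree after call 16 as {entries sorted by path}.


-> carve(p=/pizura)
<- ok
-> carve(p=/pizura/smobaro)
<- ok
-> recite(p=/sma)
<- jajofli
-> express(v=-87, u_from=F, u_to=K)
<- 37267/180
-> express(v=~it, u_from=ft, u_to=mm)
<- 4732909/75
-> express(v=~it, u_from=KiB, u_to=B)
<- 4846498816/75
-> express(v=62, u_from=g, u_to=kg)
<- 31/500
-> anchor(d=2050-04-02)
<- 2050-04-02
-> recite(p=/puse)
<- snadrek
-> etch(p=/pizura/smobaro/driwu, c=brisme)
<- created
-> whichday()
<- Saturday
-> cull(p=/plu)
<- ok
-> carryto(s=/pizura/smobaro/driwu, d=/pizura/smihuflu)
<- ok
-> roll(n=-263)
<- 2049-07-13
-> anchor(d=1837-01-03)
<- 1837-01-03
-> listout(p=/pizura)
<- [smihuflu, smobaro/]
-> express(v=6773, u_from=g, u_to=kg)
<- 6773/1000

Answer: {pizura/, pizura/smihuflu=brisme, pizura/smobaro/, puse=snadrek, sma=jajofli, smecretr=ju}


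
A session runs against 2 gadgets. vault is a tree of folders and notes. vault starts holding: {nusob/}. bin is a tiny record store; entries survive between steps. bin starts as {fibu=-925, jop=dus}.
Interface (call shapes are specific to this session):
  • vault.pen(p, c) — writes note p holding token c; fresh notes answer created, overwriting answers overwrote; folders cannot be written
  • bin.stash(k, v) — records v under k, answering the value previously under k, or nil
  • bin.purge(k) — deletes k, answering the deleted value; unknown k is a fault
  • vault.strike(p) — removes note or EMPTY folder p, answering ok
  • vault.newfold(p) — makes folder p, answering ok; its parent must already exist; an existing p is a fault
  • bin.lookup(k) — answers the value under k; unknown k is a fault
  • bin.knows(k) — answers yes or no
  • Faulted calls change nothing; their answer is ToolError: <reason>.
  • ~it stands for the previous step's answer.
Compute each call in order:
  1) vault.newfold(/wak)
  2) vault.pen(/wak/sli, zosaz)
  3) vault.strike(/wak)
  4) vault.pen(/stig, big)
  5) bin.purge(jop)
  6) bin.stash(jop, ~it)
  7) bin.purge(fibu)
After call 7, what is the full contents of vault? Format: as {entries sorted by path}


Answer: {nusob/, stig=big, wak/, wak/sli=zosaz}

Derivation:
I run vault.newfold using /wak, → ok.
Then vault.pen using /wak/sli, zosaz, and get created.
Invoking vault.strike using /wak: ToolError: not empty.
Next I call vault.pen using /stig, big, yielding created.
Invoking bin.purge using jop, → dus.
I call bin.stash using jop, ~it, yielding nil.
I use bin.purge using fibu, — result: -925.


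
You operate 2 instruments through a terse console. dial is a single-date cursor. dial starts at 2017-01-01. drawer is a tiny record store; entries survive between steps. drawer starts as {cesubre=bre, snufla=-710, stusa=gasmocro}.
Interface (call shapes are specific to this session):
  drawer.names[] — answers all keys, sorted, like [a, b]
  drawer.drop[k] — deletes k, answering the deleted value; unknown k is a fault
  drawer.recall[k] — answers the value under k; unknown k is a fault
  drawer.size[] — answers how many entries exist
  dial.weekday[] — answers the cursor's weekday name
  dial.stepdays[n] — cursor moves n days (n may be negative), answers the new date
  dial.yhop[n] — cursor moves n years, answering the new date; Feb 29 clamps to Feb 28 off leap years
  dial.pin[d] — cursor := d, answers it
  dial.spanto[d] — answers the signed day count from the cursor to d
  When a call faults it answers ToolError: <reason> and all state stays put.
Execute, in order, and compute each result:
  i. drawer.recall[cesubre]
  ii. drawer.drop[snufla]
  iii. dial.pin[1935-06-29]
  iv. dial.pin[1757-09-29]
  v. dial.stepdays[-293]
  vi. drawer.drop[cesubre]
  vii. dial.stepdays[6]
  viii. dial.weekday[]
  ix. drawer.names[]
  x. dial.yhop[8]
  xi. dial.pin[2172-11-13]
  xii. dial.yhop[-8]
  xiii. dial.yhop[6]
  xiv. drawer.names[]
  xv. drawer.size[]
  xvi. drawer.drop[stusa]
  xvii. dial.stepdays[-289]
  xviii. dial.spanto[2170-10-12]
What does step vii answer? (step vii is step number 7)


Answer: 1756-12-16

Derivation:
·→ drawer.recall(k: cesubre)
·← bre
·→ drawer.drop(k: snufla)
·← -710
·→ dial.pin(d: 1935-06-29)
·← 1935-06-29
·→ dial.pin(d: 1757-09-29)
·← 1757-09-29
·→ dial.stepdays(n: -293)
·← 1756-12-10
·→ drawer.drop(k: cesubre)
·← bre
·→ dial.stepdays(n: 6)
·← 1756-12-16
·→ dial.weekday()
·← Thursday
·→ drawer.names()
·← [stusa]
·→ dial.yhop(n: 8)
·← 1764-12-16
·→ dial.pin(d: 2172-11-13)
·← 2172-11-13
·→ dial.yhop(n: -8)
·← 2164-11-13
·→ dial.yhop(n: 6)
·← 2170-11-13
·→ drawer.names()
·← [stusa]
·→ drawer.size()
·← 1
·→ drawer.drop(k: stusa)
·← gasmocro
·→ dial.stepdays(n: -289)
·← 2170-01-28
·→ dial.spanto(d: 2170-10-12)
·← 257


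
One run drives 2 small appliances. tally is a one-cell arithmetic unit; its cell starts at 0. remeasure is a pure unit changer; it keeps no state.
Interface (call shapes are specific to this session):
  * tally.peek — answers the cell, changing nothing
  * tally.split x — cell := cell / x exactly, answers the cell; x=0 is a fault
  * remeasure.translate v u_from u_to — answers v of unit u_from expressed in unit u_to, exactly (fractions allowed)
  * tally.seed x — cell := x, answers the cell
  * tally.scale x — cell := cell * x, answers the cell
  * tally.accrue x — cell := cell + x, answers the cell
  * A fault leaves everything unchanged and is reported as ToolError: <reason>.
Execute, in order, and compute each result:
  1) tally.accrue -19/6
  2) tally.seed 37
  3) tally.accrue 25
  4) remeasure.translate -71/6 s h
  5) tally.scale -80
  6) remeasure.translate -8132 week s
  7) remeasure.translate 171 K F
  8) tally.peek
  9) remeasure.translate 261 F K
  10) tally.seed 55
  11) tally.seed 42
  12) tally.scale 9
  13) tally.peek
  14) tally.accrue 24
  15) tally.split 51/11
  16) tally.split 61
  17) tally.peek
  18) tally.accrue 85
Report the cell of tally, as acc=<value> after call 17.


Answer: acc=1474/1037

Derivation:
! tally.accrue(-19/6) == -19/6
! tally.seed(37) == 37
! tally.accrue(25) == 62
! remeasure.translate(-71/6, s, h) == -71/21600
! tally.scale(-80) == -4960
! remeasure.translate(-8132, week, s) == -4918233600
! remeasure.translate(171, K, F) == -15187/100
! tally.peek() == -4960
! remeasure.translate(261, F, K) == 72067/180
! tally.seed(55) == 55
! tally.seed(42) == 42
! tally.scale(9) == 378
! tally.peek() == 378
! tally.accrue(24) == 402
! tally.split(51/11) == 1474/17
! tally.split(61) == 1474/1037
! tally.peek() == 1474/1037
! tally.accrue(85) == 89619/1037
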